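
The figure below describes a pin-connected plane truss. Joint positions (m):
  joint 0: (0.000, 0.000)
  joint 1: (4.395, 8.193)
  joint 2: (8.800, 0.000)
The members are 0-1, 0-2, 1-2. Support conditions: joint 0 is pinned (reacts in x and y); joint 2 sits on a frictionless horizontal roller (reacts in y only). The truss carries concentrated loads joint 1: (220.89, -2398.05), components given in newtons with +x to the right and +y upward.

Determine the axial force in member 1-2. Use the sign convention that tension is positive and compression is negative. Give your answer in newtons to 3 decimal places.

-1593.287

N=3 nodes, M=3 members, R=3 reactions → 2N=6, M+R=6
member 0 (0-1): L=9.2974, (cx,cy)=(0.4727,0.8812)
member 1 (0-2): L=8.8000, (cx,cy)=(1.0000,0.0000)
member 2 (1-2): L=9.3021, (cx,cy)=(0.4735,-0.8808)
solve A·x = −loads:
  F[0-1] = -1128.8196 N (compression)
  F[0-2] = +754.4986 N (tension)
  F[1-2] = -1593.2872 N (compression)
  Rx@0 = -220.8900 N
  Ry@0 = +994.7339 N
  Ry@2 = +1403.3161 N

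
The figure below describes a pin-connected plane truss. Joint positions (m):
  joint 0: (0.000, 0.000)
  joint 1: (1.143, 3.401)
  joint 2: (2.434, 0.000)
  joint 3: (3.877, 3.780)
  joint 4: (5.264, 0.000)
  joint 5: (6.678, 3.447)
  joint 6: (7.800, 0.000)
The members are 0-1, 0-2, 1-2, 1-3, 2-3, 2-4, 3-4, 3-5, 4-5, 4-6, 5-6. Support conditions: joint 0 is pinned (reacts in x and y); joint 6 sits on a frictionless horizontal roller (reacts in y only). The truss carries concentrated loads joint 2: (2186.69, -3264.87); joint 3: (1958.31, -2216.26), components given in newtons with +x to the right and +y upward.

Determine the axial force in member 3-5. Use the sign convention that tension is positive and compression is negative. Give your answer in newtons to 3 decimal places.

-2168.371

N=7 nodes, M=11 members, R=3 reactions → 2N=14, M+R=14
member 0 (0-1): L=3.5879, (cx,cy)=(0.3186,0.9479)
member 1 (0-2): L=2.4340, (cx,cy)=(1.0000,0.0000)
member 2 (1-2): L=3.6378, (cx,cy)=(0.3549,-0.9349)
member 3 (1-3): L=2.7601, (cx,cy)=(0.9905,0.1373)
member 4 (2-3): L=4.0461, (cx,cy)=(0.3566,0.9342)
member 5 (2-4): L=2.8300, (cx,cy)=(1.0000,0.0000)
member 6 (3-4): L=4.0264, (cx,cy)=(0.3445,-0.9388)
member 7 (3-5): L=2.8207, (cx,cy)=(0.9930,-0.1181)
member 8 (4-5): L=3.7257, (cx,cy)=(0.3795,0.9252)
member 9 (4-6): L=2.5360, (cx,cy)=(1.0000,0.0000)
member 10 (5-6): L=3.6250, (cx,cy)=(0.3095,-0.9509)
solve A·x = −loads:
  F[0-1] = -2544.2568 N (compression)
  F[0-2] = +4955.5188 N (tension)
  F[1-2] = +2336.4804 N (tension)
  F[1-3] = -1655.3835 N (compression)
  F[2-3] = +1156.5244 N (tension)
  F[2-4] = +3185.5475 N (tension)
  F[3-4] = -2996.8623 N (compression)
  F[3-5] = -2168.3709 N (compression)
  F[4-5] = +3040.9574 N (tension)
  F[4-6] = +999.1004 N (tension)
  F[5-6] = -3227.9398 N (compression)
  Rx@0 = -4145.0000 N
  Ry@0 = +2411.7011 N
  Ry@6 = +3069.4289 N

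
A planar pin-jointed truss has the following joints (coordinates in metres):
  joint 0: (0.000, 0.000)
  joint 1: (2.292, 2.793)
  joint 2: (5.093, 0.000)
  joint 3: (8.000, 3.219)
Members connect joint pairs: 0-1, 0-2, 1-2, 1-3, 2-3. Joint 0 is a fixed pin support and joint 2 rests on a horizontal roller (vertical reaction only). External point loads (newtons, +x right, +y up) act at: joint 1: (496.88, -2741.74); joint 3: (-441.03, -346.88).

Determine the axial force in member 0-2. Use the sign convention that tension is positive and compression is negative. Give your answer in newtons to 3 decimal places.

1135.908

N=4 nodes, M=5 members, R=3 reactions → 2N=8, M+R=8
member 0 (0-1): L=3.6130, (cx,cy)=(0.6344,0.7730)
member 1 (0-2): L=5.0930, (cx,cy)=(1.0000,0.0000)
member 2 (1-2): L=3.9556, (cx,cy)=(0.7081,-0.7061)
member 3 (1-3): L=5.7239, (cx,cy)=(0.9972,0.0744)
member 4 (2-3): L=4.3374, (cx,cy)=(0.6702,0.7422)
solve A·x = −loads:
  F[0-1] = -1702.5751 N (compression)
  F[0-2] = +1135.9083 N (tension)
  F[1-2] = -2033.4671 N (compression)
  F[1-3] = -137.3861 N (compression)
  F[2-3] = -453.6163 N (compression)
  Rx@0 = -55.8500 N
  Ry@0 = +1316.1444 N
  Ry@2 = +1772.4756 N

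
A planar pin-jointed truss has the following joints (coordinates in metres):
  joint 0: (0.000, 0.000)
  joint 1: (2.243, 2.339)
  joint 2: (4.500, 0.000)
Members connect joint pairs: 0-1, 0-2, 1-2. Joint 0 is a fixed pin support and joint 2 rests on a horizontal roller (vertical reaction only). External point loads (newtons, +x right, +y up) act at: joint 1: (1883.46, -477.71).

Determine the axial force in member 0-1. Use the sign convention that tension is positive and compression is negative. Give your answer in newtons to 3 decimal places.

1024.411

N=3 nodes, M=3 members, R=3 reactions → 2N=6, M+R=6
member 0 (0-1): L=3.2407, (cx,cy)=(0.6921,0.7218)
member 1 (0-2): L=4.5000, (cx,cy)=(1.0000,0.0000)
member 2 (1-2): L=3.2504, (cx,cy)=(0.6944,-0.7196)
solve A·x = −loads:
  F[0-1] = +1024.4113 N (tension)
  F[0-2] = +1174.4241 N (tension)
  F[1-2] = -1691.3267 N (compression)
  Rx@0 = -1883.4600 N
  Ry@0 = -739.3825 N
  Ry@2 = +1217.0925 N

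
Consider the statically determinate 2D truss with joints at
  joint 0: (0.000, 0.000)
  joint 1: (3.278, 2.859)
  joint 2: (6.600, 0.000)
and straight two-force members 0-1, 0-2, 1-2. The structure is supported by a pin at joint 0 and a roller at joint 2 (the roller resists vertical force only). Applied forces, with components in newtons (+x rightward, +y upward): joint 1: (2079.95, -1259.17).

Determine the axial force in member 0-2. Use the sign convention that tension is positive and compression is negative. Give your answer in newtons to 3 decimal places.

N=3 nodes, M=3 members, R=3 reactions → 2N=6, M+R=6
member 0 (0-1): L=4.3496, (cx,cy)=(0.7536,0.6573)
member 1 (0-2): L=6.6000, (cx,cy)=(1.0000,0.0000)
member 2 (1-2): L=4.3829, (cx,cy)=(0.7580,-0.6523)
solve A·x = −loads:
  F[0-1] = +406.5337 N (tension)
  F[0-2] = +1773.5742 N (tension)
  F[1-2] = -2339.9603 N (compression)
  Rx@0 = -2079.9500 N
  Ry@0 = -267.2143 N
  Ry@2 = +1526.3843 N

1773.574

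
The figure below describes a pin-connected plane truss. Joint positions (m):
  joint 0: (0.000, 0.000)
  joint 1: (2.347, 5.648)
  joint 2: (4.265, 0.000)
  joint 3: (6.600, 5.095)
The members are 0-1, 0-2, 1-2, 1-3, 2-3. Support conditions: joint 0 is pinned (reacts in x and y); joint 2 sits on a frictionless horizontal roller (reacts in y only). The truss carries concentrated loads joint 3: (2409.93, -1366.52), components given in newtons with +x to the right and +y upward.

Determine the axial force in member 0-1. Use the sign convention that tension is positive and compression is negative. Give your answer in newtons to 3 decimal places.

N=4 nodes, M=5 members, R=3 reactions → 2N=8, M+R=8
member 0 (0-1): L=6.1162, (cx,cy)=(0.3837,0.9234)
member 1 (0-2): L=4.2650, (cx,cy)=(1.0000,0.0000)
member 2 (1-2): L=5.9648, (cx,cy)=(0.3216,-0.9469)
member 3 (1-3): L=4.2888, (cx,cy)=(0.9917,-0.1289)
member 4 (2-3): L=5.6046, (cx,cy)=(0.4166,0.9091)
solve A·x = −loads:
  F[0-1] = +3927.7542 N (tension)
  F[0-2] = +902.7215 N (tension)
  F[1-2] = -4223.9735 N (compression)
  F[1-3] = +2889.5654 N (tension)
  F[2-3] = -1093.3464 N (compression)
  Rx@0 = -2409.9300 N
  Ry@0 = -3627.0616 N
  Ry@2 = +4993.5816 N

3927.754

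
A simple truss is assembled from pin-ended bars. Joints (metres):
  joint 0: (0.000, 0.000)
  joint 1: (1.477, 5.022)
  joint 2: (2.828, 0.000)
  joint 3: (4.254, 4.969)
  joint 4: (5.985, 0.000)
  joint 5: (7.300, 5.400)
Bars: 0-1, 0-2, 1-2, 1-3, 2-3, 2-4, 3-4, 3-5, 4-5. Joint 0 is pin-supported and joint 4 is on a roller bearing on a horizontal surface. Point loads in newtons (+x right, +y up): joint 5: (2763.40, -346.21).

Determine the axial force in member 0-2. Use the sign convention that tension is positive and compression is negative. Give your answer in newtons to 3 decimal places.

N=6 nodes, M=9 members, R=3 reactions → 2N=12, M+R=12
member 0 (0-1): L=5.2347, (cx,cy)=(0.2822,0.9594)
member 1 (0-2): L=2.8280, (cx,cy)=(1.0000,0.0000)
member 2 (1-2): L=5.2005, (cx,cy)=(0.2598,-0.9657)
member 3 (1-3): L=2.7775, (cx,cy)=(0.9998,-0.0191)
member 4 (2-3): L=5.1696, (cx,cy)=(0.2758,0.9612)
member 5 (2-4): L=3.1570, (cx,cy)=(1.0000,0.0000)
member 6 (3-4): L=5.2619, (cx,cy)=(0.3290,-0.9443)
member 7 (3-5): L=3.0763, (cx,cy)=(0.9901,0.1401)
member 8 (4-5): L=5.5578, (cx,cy)=(0.2366,0.9716)
solve A·x = −loads:
  F[0-1] = +2678.1794 N (tension)
  F[0-2] = +2007.7357 N (tension)
  F[1-2] = -2689.4525 N (compression)
  F[1-3] = +1454.5962 N (tension)
  F[2-3] = +2701.9474 N (tension)
  F[2-4] = +563.7497 N (tension)
  F[3-4] = -2278.8809 N (compression)
  F[3-5] = +2978.7128 N (tension)
  F[4-5] = -785.8452 N (compression)
  Rx@0 = -2763.4000 N
  Ry@0 = -2569.3611 N
  Ry@4 = +2915.5711 N

2007.736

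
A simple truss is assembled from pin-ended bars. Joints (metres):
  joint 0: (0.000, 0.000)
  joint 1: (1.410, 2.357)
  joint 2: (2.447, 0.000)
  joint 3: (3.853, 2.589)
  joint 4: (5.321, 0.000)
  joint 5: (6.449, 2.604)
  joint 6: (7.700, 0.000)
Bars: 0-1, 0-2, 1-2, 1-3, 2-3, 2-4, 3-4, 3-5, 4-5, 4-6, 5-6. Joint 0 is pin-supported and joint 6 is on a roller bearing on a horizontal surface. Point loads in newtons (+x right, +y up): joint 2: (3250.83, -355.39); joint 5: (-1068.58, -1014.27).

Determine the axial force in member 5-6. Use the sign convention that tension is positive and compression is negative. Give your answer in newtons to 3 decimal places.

N=7 nodes, M=11 members, R=3 reactions → 2N=14, M+R=14
member 0 (0-1): L=2.7466, (cx,cy)=(0.5134,0.8582)
member 1 (0-2): L=2.4470, (cx,cy)=(1.0000,0.0000)
member 2 (1-2): L=2.5750, (cx,cy)=(0.4027,-0.9153)
member 3 (1-3): L=2.4540, (cx,cy)=(0.9955,0.0945)
member 4 (2-3): L=2.9461, (cx,cy)=(0.4772,0.8788)
member 5 (2-4): L=2.8740, (cx,cy)=(1.0000,0.0000)
member 6 (3-4): L=2.9762, (cx,cy)=(0.4932,-0.8699)
member 7 (3-5): L=2.5960, (cx,cy)=(1.0000,0.0058)
member 8 (4-5): L=2.8378, (cx,cy)=(0.3975,0.9176)
member 9 (4-6): L=2.3790, (cx,cy)=(1.0000,0.0000)
member 10 (5-6): L=2.8889, (cx,cy)=(0.4330,-0.9014)
solve A·x = −loads:
  F[0-1] = -895.6418 N (compression)
  F[0-2] = +2642.0465 N (tension)
  F[1-2] = +760.2434 N (tension)
  F[1-3] = -769.4021 N (compression)
  F[2-3] = -387.4490 N (compression)
  F[2-4] = -117.7201 N (compression)
  F[3-4] = +467.1778 N (tension)
  F[3-5] = -1181.3111 N (compression)
  F[4-5] = -442.8851 N (compression)
  F[4-6] = +288.7532 N (tension)
  F[5-6] = -666.8129 N (compression)
  Rx@0 = -2182.2500 N
  Ry@0 = +768.6101 N
  Ry@6 = +601.0499 N

-666.813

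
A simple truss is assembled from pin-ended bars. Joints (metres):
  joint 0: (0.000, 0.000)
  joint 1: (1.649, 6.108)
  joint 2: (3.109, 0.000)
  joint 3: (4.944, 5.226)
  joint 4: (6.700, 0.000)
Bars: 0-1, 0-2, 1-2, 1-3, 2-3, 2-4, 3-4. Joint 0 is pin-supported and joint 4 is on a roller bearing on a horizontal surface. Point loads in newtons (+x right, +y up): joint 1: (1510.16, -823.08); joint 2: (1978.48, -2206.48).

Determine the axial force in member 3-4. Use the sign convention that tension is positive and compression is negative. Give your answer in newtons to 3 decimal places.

N=5 nodes, M=7 members, R=3 reactions → 2N=10, M+R=10
member 0 (0-1): L=6.3267, (cx,cy)=(0.2606,0.9654)
member 1 (0-2): L=3.1090, (cx,cy)=(1.0000,0.0000)
member 2 (1-2): L=6.2801, (cx,cy)=(0.2325,-0.9726)
member 3 (1-3): L=3.4110, (cx,cy)=(0.9660,-0.2586)
member 4 (2-3): L=5.5388, (cx,cy)=(0.3313,0.9435)
member 5 (2-4): L=3.5910, (cx,cy)=(1.0000,0.0000)
member 6 (3-4): L=5.5131, (cx,cy)=(0.3185,-0.9479)
solve A·x = −loads:
  F[0-1] = -441.6520 N (compression)
  F[0-2] = +3603.7532 N (tension)
  F[1-2] = +42.1332 N (tension)
  F[1-3] = -1692.6328 N (compression)
  F[2-3] = +2295.1162 N (tension)
  F[2-4] = +874.6982 N (tension)
  F[3-4] = -2746.1991 N (compression)
  Rx@0 = -3488.6400 N
  Ry@0 = +426.3865 N
  Ry@4 = +2603.1735 N

-2746.199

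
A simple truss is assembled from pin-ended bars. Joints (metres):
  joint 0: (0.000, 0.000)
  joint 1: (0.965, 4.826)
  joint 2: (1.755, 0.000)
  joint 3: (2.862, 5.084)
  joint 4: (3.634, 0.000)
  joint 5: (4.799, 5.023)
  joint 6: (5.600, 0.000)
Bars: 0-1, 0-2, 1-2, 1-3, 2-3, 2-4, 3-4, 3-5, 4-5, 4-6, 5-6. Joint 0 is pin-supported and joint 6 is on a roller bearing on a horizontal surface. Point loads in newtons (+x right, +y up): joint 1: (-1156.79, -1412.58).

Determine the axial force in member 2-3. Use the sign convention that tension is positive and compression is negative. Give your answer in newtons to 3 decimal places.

N=7 nodes, M=11 members, R=3 reactions → 2N=14, M+R=14
member 0 (0-1): L=4.9215, (cx,cy)=(0.1961,0.9806)
member 1 (0-2): L=1.7550, (cx,cy)=(1.0000,0.0000)
member 2 (1-2): L=4.8902, (cx,cy)=(0.1615,-0.9869)
member 3 (1-3): L=1.9145, (cx,cy)=(0.9909,0.1348)
member 4 (2-3): L=5.2031, (cx,cy)=(0.2128,0.9771)
member 5 (2-4): L=1.8790, (cx,cy)=(1.0000,0.0000)
member 6 (3-4): L=5.1423, (cx,cy)=(0.1501,-0.9887)
member 7 (3-5): L=1.9380, (cx,cy)=(0.9995,-0.0315)
member 8 (4-5): L=5.1563, (cx,cy)=(0.2259,0.9741)
member 9 (4-6): L=1.9660, (cx,cy)=(1.0000,0.0000)
member 10 (5-6): L=5.0865, (cx,cy)=(0.1575,-0.9875)
solve A·x = −loads:
  F[0-1] = -2208.9463 N (compression)
  F[0-2] = -723.6663 N (compression)
  F[1-2] = +844.4473 N (tension)
  F[1-3] = +592.6551 N (tension)
  F[2-3] = -852.8822 N (compression)
  F[2-4] = -405.7923 N (compression)
  F[3-4] = +752.7990 N (tension)
  F[3-5] = +292.9213 N (tension)
  F[4-5] = -764.0232 N (compression)
  F[4-6] = -120.1559 N (compression)
  F[5-6] = +763.0076 N (tension)
  Rx@0 = +1156.7900 N
  Ry@0 = +2166.0673 N
  Ry@6 = -753.4873 N

-852.882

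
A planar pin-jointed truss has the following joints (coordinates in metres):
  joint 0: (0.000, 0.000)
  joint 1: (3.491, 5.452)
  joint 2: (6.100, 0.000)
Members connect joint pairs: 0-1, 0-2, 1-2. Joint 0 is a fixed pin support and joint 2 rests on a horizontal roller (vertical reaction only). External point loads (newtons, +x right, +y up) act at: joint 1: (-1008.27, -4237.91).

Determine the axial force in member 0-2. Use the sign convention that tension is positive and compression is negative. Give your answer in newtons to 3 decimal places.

729.378

N=3 nodes, M=3 members, R=3 reactions → 2N=6, M+R=6
member 0 (0-1): L=6.4739, (cx,cy)=(0.5392,0.8422)
member 1 (0-2): L=6.1000, (cx,cy)=(1.0000,0.0000)
member 2 (1-2): L=6.0441, (cx,cy)=(0.4317,-0.9020)
solve A·x = −loads:
  F[0-1] = -3222.3885 N (compression)
  F[0-2] = +729.3778 N (tension)
  F[1-2] = -1689.7028 N (compression)
  Rx@0 = +1008.2700 N
  Ry@0 = +2713.7369 N
  Ry@2 = +1524.1731 N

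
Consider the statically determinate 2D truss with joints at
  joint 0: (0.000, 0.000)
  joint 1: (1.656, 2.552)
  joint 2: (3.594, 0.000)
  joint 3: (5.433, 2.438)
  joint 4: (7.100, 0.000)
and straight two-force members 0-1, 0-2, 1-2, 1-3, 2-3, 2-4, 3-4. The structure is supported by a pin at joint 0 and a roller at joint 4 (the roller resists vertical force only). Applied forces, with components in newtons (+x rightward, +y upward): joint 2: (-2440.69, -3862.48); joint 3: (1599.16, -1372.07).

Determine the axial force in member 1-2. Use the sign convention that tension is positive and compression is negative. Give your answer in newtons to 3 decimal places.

N=5 nodes, M=7 members, R=3 reactions → 2N=10, M+R=10
member 0 (0-1): L=3.0422, (cx,cy)=(0.5443,0.8389)
member 1 (0-2): L=3.5940, (cx,cy)=(1.0000,0.0000)
member 2 (1-2): L=3.2045, (cx,cy)=(0.6048,-0.7964)
member 3 (1-3): L=3.7787, (cx,cy)=(0.9995,-0.0302)
member 4 (2-3): L=3.0538, (cx,cy)=(0.6022,0.7983)
member 5 (2-4): L=3.5060, (cx,cy)=(1.0000,0.0000)
member 6 (3-4): L=2.9534, (cx,cy)=(0.5644,-0.8255)
solve A·x = −loads:
  F[0-1] = -2003.1021 N (compression)
  F[0-2] = +248.8409 N (tension)
  F[1-2] = +2201.7217 N (tension)
  F[1-3] = -2423.0367 N (compression)
  F[2-3] = +2641.7718 N (tension)
  F[2-4] = +2430.2234 N (tension)
  F[3-4] = -4305.6318 N (compression)
  Rx@0 = +841.5300 N
  Ry@0 = +1680.3301 N
  Ry@4 = +3554.2199 N

2201.722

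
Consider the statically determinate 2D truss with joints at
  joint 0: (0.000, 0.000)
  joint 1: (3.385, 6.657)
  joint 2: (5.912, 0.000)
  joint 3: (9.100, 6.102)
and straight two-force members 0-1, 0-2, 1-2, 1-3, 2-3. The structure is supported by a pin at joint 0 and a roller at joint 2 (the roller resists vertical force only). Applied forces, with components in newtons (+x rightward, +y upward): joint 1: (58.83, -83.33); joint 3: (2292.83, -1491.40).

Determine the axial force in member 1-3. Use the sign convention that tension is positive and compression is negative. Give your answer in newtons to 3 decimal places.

2937.431

N=4 nodes, M=5 members, R=3 reactions → 2N=8, M+R=8
member 0 (0-1): L=7.4682, (cx,cy)=(0.4533,0.8914)
member 1 (0-2): L=5.9120, (cx,cy)=(1.0000,0.0000)
member 2 (1-2): L=7.1205, (cx,cy)=(0.3549,-0.9349)
member 3 (1-3): L=5.7419, (cx,cy)=(0.9953,-0.0967)
member 4 (2-3): L=6.8846, (cx,cy)=(0.4631,0.8863)
solve A·x = −loads:
  F[0-1] = +3591.4718 N (tension)
  F[0-2] = +723.8050 N (tension)
  F[1-2] = -3817.0883 N (compression)
  F[1-3] = +2937.4306 N (tension)
  F[2-3] = -1362.3360 N (compression)
  Rx@0 = -2351.6600 N
  Ry@0 = -3201.3681 N
  Ry@2 = +4776.0981 N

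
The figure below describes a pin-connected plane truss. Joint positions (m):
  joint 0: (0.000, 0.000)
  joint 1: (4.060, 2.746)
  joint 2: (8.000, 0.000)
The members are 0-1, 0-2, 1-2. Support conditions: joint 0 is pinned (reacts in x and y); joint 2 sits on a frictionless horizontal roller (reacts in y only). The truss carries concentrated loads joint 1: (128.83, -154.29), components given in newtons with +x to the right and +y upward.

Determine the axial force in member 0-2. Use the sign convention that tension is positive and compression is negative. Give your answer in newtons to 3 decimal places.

175.798

N=3 nodes, M=3 members, R=3 reactions → 2N=6, M+R=6
member 0 (0-1): L=4.9014, (cx,cy)=(0.8283,0.5602)
member 1 (0-2): L=8.0000, (cx,cy)=(1.0000,0.0000)
member 2 (1-2): L=4.8025, (cx,cy)=(0.8204,-0.5718)
solve A·x = −loads:
  F[0-1] = -56.7020 N (compression)
  F[0-2] = +175.7979 N (tension)
  F[1-2] = -214.2820 N (compression)
  Rx@0 = -128.8300 N
  Ry@0 = +31.7669 N
  Ry@2 = +122.5231 N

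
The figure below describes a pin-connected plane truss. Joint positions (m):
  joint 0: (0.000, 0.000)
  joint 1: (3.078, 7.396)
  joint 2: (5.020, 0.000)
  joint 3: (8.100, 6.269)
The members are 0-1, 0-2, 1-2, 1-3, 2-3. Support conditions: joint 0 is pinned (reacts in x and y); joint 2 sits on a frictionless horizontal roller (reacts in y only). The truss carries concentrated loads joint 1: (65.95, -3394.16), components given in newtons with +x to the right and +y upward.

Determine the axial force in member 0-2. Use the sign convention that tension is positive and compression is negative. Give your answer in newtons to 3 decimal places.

N=4 nodes, M=5 members, R=3 reactions → 2N=8, M+R=8
member 0 (0-1): L=8.0109, (cx,cy)=(0.3842,0.9232)
member 1 (0-2): L=5.0200, (cx,cy)=(1.0000,0.0000)
member 2 (1-2): L=7.6467, (cx,cy)=(0.2540,-0.9672)
member 3 (1-3): L=5.1469, (cx,cy)=(0.9757,-0.2190)
member 4 (2-3): L=6.9848, (cx,cy)=(0.4410,0.8975)
solve A·x = −loads:
  F[0-1] = -1316.9662 N (compression)
  F[0-2] = +571.9618 N (tension)
  F[1-2] = -2252.1247 N (compression)
  F[1-3] = -0.0000 N (tension)
  F[2-3] = +0.0000 N (tension)
  Rx@0 = -65.9500 N
  Ry@0 = +1215.8750 N
  Ry@2 = +2178.2850 N

571.962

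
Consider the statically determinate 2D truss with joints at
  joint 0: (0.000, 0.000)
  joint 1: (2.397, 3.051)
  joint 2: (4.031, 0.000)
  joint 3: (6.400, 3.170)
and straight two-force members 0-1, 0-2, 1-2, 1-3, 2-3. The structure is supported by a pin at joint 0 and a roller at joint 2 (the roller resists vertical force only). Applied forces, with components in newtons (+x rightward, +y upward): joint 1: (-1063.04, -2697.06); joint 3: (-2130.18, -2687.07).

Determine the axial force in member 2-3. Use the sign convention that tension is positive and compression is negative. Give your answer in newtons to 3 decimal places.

-3349.886

N=4 nodes, M=5 members, R=3 reactions → 2N=8, M+R=8
member 0 (0-1): L=3.8800, (cx,cy)=(0.6178,0.7863)
member 1 (0-2): L=4.0310, (cx,cy)=(1.0000,0.0000)
member 2 (1-2): L=3.4610, (cx,cy)=(0.4721,-0.8815)
member 3 (1-3): L=4.0048, (cx,cy)=(0.9996,0.0297)
member 4 (2-3): L=3.9574, (cx,cy)=(0.5986,0.8010)
solve A·x = −loads:
  F[0-1] = -2535.6303 N (compression)
  F[0-2] = -1626.7395 N (compression)
  F[1-2] = -801.8858 N (compression)
  F[1-3] = -124.9116 N (compression)
  F[2-3] = -3349.8858 N (compression)
  Rx@0 = +3193.2200 N
  Ry@0 = +1993.8806 N
  Ry@2 = +3390.2494 N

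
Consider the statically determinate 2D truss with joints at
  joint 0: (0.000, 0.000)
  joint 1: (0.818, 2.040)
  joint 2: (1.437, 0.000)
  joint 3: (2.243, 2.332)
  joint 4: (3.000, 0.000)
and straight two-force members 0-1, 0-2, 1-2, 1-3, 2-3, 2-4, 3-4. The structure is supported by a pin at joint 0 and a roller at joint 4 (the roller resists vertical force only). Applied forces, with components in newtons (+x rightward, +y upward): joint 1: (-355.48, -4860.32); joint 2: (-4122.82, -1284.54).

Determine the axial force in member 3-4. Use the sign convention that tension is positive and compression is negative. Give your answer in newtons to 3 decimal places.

N=5 nodes, M=7 members, R=3 reactions → 2N=10, M+R=10
member 0 (0-1): L=2.1979, (cx,cy)=(0.3722,0.9282)
member 1 (0-2): L=1.4370, (cx,cy)=(1.0000,0.0000)
member 2 (1-2): L=2.1318, (cx,cy)=(0.2904,-0.9569)
member 3 (1-3): L=1.4546, (cx,cy)=(0.9796,0.2007)
member 4 (2-3): L=2.4674, (cx,cy)=(0.3267,0.9451)
member 5 (2-4): L=1.5630, (cx,cy)=(1.0000,0.0000)
member 6 (3-4): L=2.4518, (cx,cy)=(0.3088,-0.9511)
solve A·x = −loads:
  F[0-1] = -4790.1570 N (compression)
  F[0-2] = -2695.5233 N (compression)
  F[1-2] = -695.3316 N (compression)
  F[1-3] = -1250.8631 N (compression)
  F[2-3] = +2063.0963 N (tension)
  F[2-4] = +551.4594 N (tension)
  F[3-4] = -1786.0800 N (compression)
  Rx@0 = +4478.3000 N
  Ry@0 = +4446.0445 N
  Ry@4 = +1698.8155 N

-1786.080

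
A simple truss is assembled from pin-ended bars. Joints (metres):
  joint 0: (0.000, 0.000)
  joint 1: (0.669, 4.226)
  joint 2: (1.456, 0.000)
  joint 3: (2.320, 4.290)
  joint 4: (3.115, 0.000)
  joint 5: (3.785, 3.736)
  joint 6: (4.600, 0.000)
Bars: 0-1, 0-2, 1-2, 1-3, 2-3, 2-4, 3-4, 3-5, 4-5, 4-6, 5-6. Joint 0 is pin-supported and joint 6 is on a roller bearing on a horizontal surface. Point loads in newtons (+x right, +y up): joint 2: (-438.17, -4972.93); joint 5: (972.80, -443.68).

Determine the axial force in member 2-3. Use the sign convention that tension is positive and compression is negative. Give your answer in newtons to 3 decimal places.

2367.756

N=7 nodes, M=11 members, R=3 reactions → 2N=14, M+R=14
member 0 (0-1): L=4.2786, (cx,cy)=(0.1564,0.9877)
member 1 (0-2): L=1.4560, (cx,cy)=(1.0000,0.0000)
member 2 (1-2): L=4.2987, (cx,cy)=(0.1831,-0.9831)
member 3 (1-3): L=1.6522, (cx,cy)=(0.9992,0.0387)
member 4 (2-3): L=4.3761, (cx,cy)=(0.1974,0.9803)
member 5 (2-4): L=1.6590, (cx,cy)=(1.0000,0.0000)
member 6 (3-4): L=4.3630, (cx,cy)=(0.1822,-0.9833)
member 7 (3-5): L=1.5663, (cx,cy)=(0.9354,-0.3537)
member 8 (4-5): L=3.7956, (cx,cy)=(0.1765,0.9843)
member 9 (4-6): L=1.4850, (cx,cy)=(1.0000,0.0000)
member 10 (5-6): L=3.8239, (cx,cy)=(0.2131,-0.9770)
solve A·x = −loads:
  F[0-1] = -2720.8812 N (compression)
  F[0-2] = +960.0632 N (tension)
  F[1-2] = +2697.3715 N (tension)
  F[1-3] = -919.9597 N (compression)
  F[2-3] = +2367.7562 N (tension)
  F[2-4] = +1424.5930 N (tension)
  F[3-4] = -2312.7424 N (compression)
  F[3-5] = -32.4826 N (compression)
  F[4-5] = +2310.3039 N (tension)
  F[4-6] = +595.3677 N (tension)
  F[5-6] = -2793.3790 N (compression)
  Rx@0 = -534.6300 N
  Ry@0 = +2687.4153 N
  Ry@6 = +2729.1947 N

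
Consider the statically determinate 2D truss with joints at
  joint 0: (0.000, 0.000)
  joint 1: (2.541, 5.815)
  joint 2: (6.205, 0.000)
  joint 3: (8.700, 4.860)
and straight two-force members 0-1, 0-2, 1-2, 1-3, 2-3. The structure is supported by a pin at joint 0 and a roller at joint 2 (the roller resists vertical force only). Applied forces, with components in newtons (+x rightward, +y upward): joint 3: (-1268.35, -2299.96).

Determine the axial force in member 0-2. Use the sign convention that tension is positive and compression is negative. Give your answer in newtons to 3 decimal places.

-1238.365

N=4 nodes, M=5 members, R=3 reactions → 2N=8, M+R=8
member 0 (0-1): L=6.3459, (cx,cy)=(0.4004,0.9163)
member 1 (0-2): L=6.2050, (cx,cy)=(1.0000,0.0000)
member 2 (1-2): L=6.8731, (cx,cy)=(0.5331,-0.8461)
member 3 (1-3): L=6.2326, (cx,cy)=(0.9882,-0.1532)
member 4 (2-3): L=5.4630, (cx,cy)=(0.4567,0.8896)
solve A·x = −loads:
  F[0-1] = -74.8842 N (compression)
  F[0-2] = -1238.3653 N (compression)
  F[1-2] = +95.9770 N (tension)
  F[1-3] = -82.1192 N (compression)
  F[2-3] = -2599.4806 N (compression)
  Rx@0 = +1268.3500 N
  Ry@0 = +68.6190 N
  Ry@2 = +2231.3410 N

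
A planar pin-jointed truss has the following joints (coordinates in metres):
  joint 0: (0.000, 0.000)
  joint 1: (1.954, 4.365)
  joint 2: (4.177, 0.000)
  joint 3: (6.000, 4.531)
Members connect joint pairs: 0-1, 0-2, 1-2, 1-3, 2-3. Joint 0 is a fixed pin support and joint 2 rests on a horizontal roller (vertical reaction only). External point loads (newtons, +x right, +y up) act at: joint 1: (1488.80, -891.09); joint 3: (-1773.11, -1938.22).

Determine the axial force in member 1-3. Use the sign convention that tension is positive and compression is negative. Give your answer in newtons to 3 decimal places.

-1010.809

N=4 nodes, M=5 members, R=3 reactions → 2N=8, M+R=8
member 0 (0-1): L=4.7824, (cx,cy)=(0.4086,0.9127)
member 1 (0-2): L=4.1770, (cx,cy)=(1.0000,0.0000)
member 2 (1-2): L=4.8985, (cx,cy)=(0.4538,-0.8911)
member 3 (1-3): L=4.0494, (cx,cy)=(0.9992,0.0410)
member 4 (2-3): L=4.8840, (cx,cy)=(0.3733,0.9277)
solve A·x = −loads:
  F[0-1] = +4.4939 N (tension)
  F[0-2] = -286.1461 N (compression)
  F[1-2] = -1051.0976 N (compression)
  F[1-3] = -1010.8090 N (compression)
  F[2-3] = -2044.5502 N (compression)
  Rx@0 = +284.3100 N
  Ry@0 = -4.1016 N
  Ry@2 = +2833.4116 N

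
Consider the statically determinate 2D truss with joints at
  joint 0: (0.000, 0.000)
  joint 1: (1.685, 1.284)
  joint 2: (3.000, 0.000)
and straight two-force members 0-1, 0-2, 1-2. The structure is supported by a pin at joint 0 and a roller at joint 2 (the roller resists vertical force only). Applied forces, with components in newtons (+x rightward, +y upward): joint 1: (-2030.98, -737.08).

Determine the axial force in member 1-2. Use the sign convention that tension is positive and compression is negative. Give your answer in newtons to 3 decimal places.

N=3 nodes, M=3 members, R=3 reactions → 2N=6, M+R=6
member 0 (0-1): L=2.1185, (cx,cy)=(0.7954,0.6061)
member 1 (0-2): L=3.0000, (cx,cy)=(1.0000,0.0000)
member 2 (1-2): L=1.8379, (cx,cy)=(0.7155,-0.6986)
solve A·x = −loads:
  F[0-1] = -1967.2430 N (compression)
  F[0-2] = -466.2578 N (compression)
  F[1-2] = +651.6622 N (tension)
  Rx@0 = +2030.9800 N
  Ry@0 = +1192.3462 N
  Ry@2 = -455.2662 N

651.662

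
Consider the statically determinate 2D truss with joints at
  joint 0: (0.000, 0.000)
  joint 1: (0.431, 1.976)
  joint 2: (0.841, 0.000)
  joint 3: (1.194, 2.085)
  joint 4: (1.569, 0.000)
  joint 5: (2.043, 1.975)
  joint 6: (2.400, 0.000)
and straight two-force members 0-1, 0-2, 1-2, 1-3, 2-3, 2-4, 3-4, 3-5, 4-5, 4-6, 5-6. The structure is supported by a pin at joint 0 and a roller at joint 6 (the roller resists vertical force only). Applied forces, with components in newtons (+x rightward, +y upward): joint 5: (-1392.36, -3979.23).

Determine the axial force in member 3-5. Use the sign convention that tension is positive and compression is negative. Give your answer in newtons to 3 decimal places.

-1350.046

N=7 nodes, M=11 members, R=3 reactions → 2N=14, M+R=14
member 0 (0-1): L=2.0225, (cx,cy)=(0.2131,0.9770)
member 1 (0-2): L=0.8410, (cx,cy)=(1.0000,0.0000)
member 2 (1-2): L=2.0181, (cx,cy)=(0.2032,-0.9791)
member 3 (1-3): L=0.7707, (cx,cy)=(0.9899,0.1414)
member 4 (2-3): L=2.1147, (cx,cy)=(0.1669,0.9860)
member 5 (2-4): L=0.7280, (cx,cy)=(1.0000,0.0000)
member 6 (3-4): L=2.1185, (cx,cy)=(0.1770,-0.9842)
member 7 (3-5): L=0.8561, (cx,cy)=(0.9917,-0.1285)
member 8 (4-5): L=2.0311, (cx,cy)=(0.2334,0.9724)
member 9 (4-6): L=0.8310, (cx,cy)=(1.0000,0.0000)
member 10 (5-6): L=2.0070, (cx,cy)=(0.1779,-0.9841)
solve A·x = −loads:
  F[0-1] = -1778.5623 N (compression)
  F[0-2] = -1013.3359 N (compression)
  F[1-2] = +1669.9201 N (tension)
  F[1-3] = -725.5820 N (compression)
  F[2-3] = -1658.3626 N (compression)
  F[2-4] = -397.2416 N (compression)
  F[3-4] = +1941.8399 N (tension)
  F[3-5] = -1350.0456 N (compression)
  F[4-5] = -1965.4456 N (compression)
  F[4-6] = +405.1766 N (tension)
  F[5-6] = -2277.8487 N (compression)
  Rx@0 = +1392.3600 N
  Ry@0 = +1737.7067 N
  Ry@6 = +2241.5233 N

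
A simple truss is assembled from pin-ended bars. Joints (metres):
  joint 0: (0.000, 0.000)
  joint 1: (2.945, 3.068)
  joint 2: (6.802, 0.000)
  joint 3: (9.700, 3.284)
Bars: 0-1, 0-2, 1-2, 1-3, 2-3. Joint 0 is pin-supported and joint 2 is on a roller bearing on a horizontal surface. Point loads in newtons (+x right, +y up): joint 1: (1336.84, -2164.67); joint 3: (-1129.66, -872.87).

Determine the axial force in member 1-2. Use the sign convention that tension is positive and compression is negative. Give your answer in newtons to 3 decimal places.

-2214.412

N=4 nodes, M=5 members, R=3 reactions → 2N=8, M+R=8
member 0 (0-1): L=4.2527, (cx,cy)=(0.6925,0.7214)
member 1 (0-2): L=6.8020, (cx,cy)=(1.0000,0.0000)
member 2 (1-2): L=4.9284, (cx,cy)=(0.7826,-0.6225)
member 3 (1-3): L=6.7585, (cx,cy)=(0.9995,0.0320)
member 4 (2-3): L=4.3798, (cx,cy)=(0.6617,0.7498)
solve A·x = −loads:
  F[0-1] = -1106.1386 N (compression)
  F[0-2] = +973.1783 N (tension)
  F[1-2] = -2214.4118 N (compression)
  F[1-3] = -370.0114 N (compression)
  F[2-3] = -1148.3687 N (compression)
  Rx@0 = -207.1800 N
  Ry@0 = +797.9908 N
  Ry@2 = +2239.5492 N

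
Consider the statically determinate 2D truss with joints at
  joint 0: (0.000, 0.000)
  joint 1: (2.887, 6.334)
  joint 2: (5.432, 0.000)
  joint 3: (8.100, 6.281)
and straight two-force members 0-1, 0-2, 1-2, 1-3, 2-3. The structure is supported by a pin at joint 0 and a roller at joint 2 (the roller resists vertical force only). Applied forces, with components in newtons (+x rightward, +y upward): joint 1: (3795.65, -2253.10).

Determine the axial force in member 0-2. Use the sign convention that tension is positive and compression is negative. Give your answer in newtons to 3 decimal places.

2259.484

N=4 nodes, M=5 members, R=3 reactions → 2N=8, M+R=8
member 0 (0-1): L=6.9609, (cx,cy)=(0.4147,0.9099)
member 1 (0-2): L=5.4320, (cx,cy)=(1.0000,0.0000)
member 2 (1-2): L=6.8262, (cx,cy)=(0.3728,-0.9279)
member 3 (1-3): L=5.2133, (cx,cy)=(0.9999,-0.0102)
member 4 (2-3): L=6.8242, (cx,cy)=(0.3910,0.9204)
solve A·x = −loads:
  F[0-1] = +3703.8866 N (tension)
  F[0-2] = +2259.4839 N (tension)
  F[1-2] = -6060.3608 N (compression)
  F[1-3] = +0.0000 N (tension)
  F[2-3] = -0.0000 N (compression)
  Rx@0 = -3795.6500 N
  Ry@0 = -3370.3070 N
  Ry@2 = +5623.4070 N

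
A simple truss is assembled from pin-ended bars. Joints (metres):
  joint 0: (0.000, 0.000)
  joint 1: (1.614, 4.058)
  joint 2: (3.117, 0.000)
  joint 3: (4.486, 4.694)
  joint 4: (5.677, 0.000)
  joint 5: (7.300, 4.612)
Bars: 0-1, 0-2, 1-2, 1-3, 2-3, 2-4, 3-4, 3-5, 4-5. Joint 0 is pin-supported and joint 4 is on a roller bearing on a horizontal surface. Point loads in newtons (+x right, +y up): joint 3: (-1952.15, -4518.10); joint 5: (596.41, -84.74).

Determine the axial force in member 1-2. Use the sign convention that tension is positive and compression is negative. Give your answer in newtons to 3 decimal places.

N=6 nodes, M=9 members, R=3 reactions → 2N=12, M+R=12
member 0 (0-1): L=4.3672, (cx,cy)=(0.3696,0.9292)
member 1 (0-2): L=3.1170, (cx,cy)=(1.0000,0.0000)
member 2 (1-2): L=4.3274, (cx,cy)=(0.3473,-0.9377)
member 3 (1-3): L=2.9416, (cx,cy)=(0.9763,0.2162)
member 4 (2-3): L=4.8896, (cx,cy)=(0.2800,0.9600)
member 5 (2-4): L=2.5600, (cx,cy)=(1.0000,0.0000)
member 6 (3-4): L=4.8427, (cx,cy)=(0.2459,-0.9693)
member 7 (3-5): L=2.8152, (cx,cy)=(0.9996,-0.0291)
member 8 (4-5): L=4.8892, (cx,cy)=(0.3320,0.9433)
solve A·x = −loads:
  F[0-1] = -2209.6882 N (compression)
  F[0-2] = -539.0969 N (compression)
  F[1-2] = +1845.3483 N (tension)
  F[1-3] = -1492.8845 N (compression)
  F[2-3] = -1802.5622 N (compression)
  F[2-4] = +606.5221 N (tension)
  F[3-4] = -2561.5940 N (compression)
  F[3-5] = +620.1372 N (tension)
  F[4-5] = -70.6850 N (compression)
  Rx@0 = +1355.7400 N
  Ry@0 = +2053.2452 N
  Ry@4 = +2549.5948 N

1845.348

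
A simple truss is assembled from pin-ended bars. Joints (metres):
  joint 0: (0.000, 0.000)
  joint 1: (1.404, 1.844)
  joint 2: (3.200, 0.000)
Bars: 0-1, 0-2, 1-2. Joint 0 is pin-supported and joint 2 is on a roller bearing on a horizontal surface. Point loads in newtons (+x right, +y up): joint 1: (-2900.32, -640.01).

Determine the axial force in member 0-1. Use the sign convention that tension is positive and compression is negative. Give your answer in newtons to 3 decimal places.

N=3 nodes, M=3 members, R=3 reactions → 2N=6, M+R=6
member 0 (0-1): L=2.3177, (cx,cy)=(0.6058,0.7956)
member 1 (0-2): L=3.2000, (cx,cy)=(1.0000,0.0000)
member 2 (1-2): L=2.5741, (cx,cy)=(0.6977,-0.7164)
solve A·x = −loads:
  F[0-1] = -2552.0853 N (compression)
  F[0-2] = -1354.3097 N (compression)
  F[1-2] = +1941.0458 N (tension)
  Rx@0 = +2900.3200 N
  Ry@0 = +2030.5150 N
  Ry@2 = -1390.5050 N

-2552.085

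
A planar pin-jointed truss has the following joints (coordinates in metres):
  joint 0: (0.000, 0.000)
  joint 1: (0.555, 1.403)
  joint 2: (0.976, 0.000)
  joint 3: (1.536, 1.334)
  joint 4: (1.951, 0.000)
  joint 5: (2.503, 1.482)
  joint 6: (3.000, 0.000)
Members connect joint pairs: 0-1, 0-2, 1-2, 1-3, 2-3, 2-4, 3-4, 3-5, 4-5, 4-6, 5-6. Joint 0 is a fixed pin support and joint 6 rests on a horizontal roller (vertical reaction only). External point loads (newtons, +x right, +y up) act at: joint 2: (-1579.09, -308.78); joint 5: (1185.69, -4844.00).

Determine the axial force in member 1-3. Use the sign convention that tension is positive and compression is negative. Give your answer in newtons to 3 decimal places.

-302.831

N=7 nodes, M=11 members, R=3 reactions → 2N=14, M+R=14
member 0 (0-1): L=1.5088, (cx,cy)=(0.3678,0.9299)
member 1 (0-2): L=0.9760, (cx,cy)=(1.0000,0.0000)
member 2 (1-2): L=1.4648, (cx,cy)=(0.2874,-0.9578)
member 3 (1-3): L=0.9834, (cx,cy)=(0.9975,-0.0702)
member 4 (2-3): L=1.4468, (cx,cy)=(0.3871,0.9221)
member 5 (2-4): L=0.9750, (cx,cy)=(1.0000,0.0000)
member 6 (3-4): L=1.3971, (cx,cy)=(0.2971,-0.9549)
member 7 (3-5): L=0.9783, (cx,cy)=(0.9885,0.1513)
member 8 (4-5): L=1.5815, (cx,cy)=(0.3490,0.9371)
member 9 (4-6): L=1.0490, (cx,cy)=(1.0000,0.0000)
member 10 (5-6): L=1.5631, (cx,cy)=(0.3180,-0.9481)
solve A·x = −loads:
  F[0-1] = -457.1331 N (compression)
  F[0-2] = -225.2457 N (compression)
  F[1-2] = +465.9909 N (tension)
  F[1-3] = -302.8314 N (compression)
  F[2-3] = -149.1779 N (compression)
  F[2-4] = +1545.5170 N (tension)
  F[3-4] = +61.2104 N (tension)
  F[3-5] = -382.4114 N (compression)
  F[4-5] = -62.3701 N (compression)
  F[4-6] = +1585.4696 N (tension)
  F[5-6] = -4986.4658 N (compression)
  Rx@0 = +393.4000 N
  Ry@0 = +425.0820 N
  Ry@6 = +4727.6980 N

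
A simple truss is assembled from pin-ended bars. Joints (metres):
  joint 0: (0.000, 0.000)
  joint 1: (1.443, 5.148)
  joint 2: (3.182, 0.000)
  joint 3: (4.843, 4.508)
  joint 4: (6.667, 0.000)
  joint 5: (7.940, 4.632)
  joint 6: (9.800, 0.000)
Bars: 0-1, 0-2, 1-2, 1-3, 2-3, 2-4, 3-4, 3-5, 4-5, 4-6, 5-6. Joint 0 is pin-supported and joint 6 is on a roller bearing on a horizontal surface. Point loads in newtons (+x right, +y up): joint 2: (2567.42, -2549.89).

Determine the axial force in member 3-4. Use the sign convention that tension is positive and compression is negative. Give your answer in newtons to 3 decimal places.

N=7 nodes, M=11 members, R=3 reactions → 2N=14, M+R=14
member 0 (0-1): L=5.3464, (cx,cy)=(0.2699,0.9629)
member 1 (0-2): L=3.1820, (cx,cy)=(1.0000,0.0000)
member 2 (1-2): L=5.4338, (cx,cy)=(0.3200,-0.9474)
member 3 (1-3): L=3.4597, (cx,cy)=(0.9827,-0.1850)
member 4 (2-3): L=4.8043, (cx,cy)=(0.3457,0.9383)
member 5 (2-4): L=3.4850, (cx,cy)=(1.0000,0.0000)
member 6 (3-4): L=4.8630, (cx,cy)=(0.3751,-0.9270)
member 7 (3-5): L=3.0995, (cx,cy)=(0.9992,0.0400)
member 8 (4-5): L=4.8037, (cx,cy)=(0.2650,0.9642)
member 9 (4-6): L=3.1330, (cx,cy)=(1.0000,0.0000)
member 10 (5-6): L=4.9915, (cx,cy)=(0.3726,-0.9280)
solve A·x = −loads:
  F[0-1] = -1788.3242 N (compression)
  F[0-2] = +3050.0896 N (tension)
  F[1-2] = +2043.3785 N (tension)
  F[1-3] = -1156.5830 N (compression)
  F[2-3] = +654.3324 N (tension)
  F[2-4] = +910.3965 N (tension)
  F[3-4] = -917.5942 N (compression)
  F[3-5] = -566.6835 N (compression)
  F[4-5] = +882.1432 N (tension)
  F[4-6] = +332.4604 N (tension)
  F[5-6] = -892.1906 N (compression)
  Rx@0 = -2567.4200 N
  Ry@0 = +1721.9563 N
  Ry@6 = +827.9337 N

-917.594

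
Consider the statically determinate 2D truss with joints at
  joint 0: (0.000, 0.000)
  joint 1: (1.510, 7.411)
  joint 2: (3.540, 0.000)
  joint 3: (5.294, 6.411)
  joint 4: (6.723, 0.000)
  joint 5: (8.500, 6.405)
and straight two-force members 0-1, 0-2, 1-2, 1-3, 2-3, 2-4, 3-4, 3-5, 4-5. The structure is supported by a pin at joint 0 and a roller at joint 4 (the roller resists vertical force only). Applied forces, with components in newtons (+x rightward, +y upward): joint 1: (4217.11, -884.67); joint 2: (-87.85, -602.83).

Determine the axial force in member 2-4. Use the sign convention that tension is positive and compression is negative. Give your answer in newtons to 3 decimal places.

1151.222

N=6 nodes, M=9 members, R=3 reactions → 2N=12, M+R=12
member 0 (0-1): L=7.5633, (cx,cy)=(0.1996,0.9799)
member 1 (0-2): L=3.5400, (cx,cy)=(1.0000,0.0000)
member 2 (1-2): L=7.6840, (cx,cy)=(0.2642,-0.9645)
member 3 (1-3): L=3.9139, (cx,cy)=(0.9668,-0.2555)
member 4 (2-3): L=6.6466, (cx,cy)=(0.2639,0.9646)
member 5 (2-4): L=3.1830, (cx,cy)=(1.0000,0.0000)
member 6 (3-4): L=6.5683, (cx,cy)=(0.2176,-0.9760)
member 7 (3-5): L=3.2060, (cx,cy)=(1.0000,-0.0019)
member 8 (4-5): L=6.6469, (cx,cy)=(0.2673,0.9636)
solve A·x = −loads:
  F[0-1] = +3752.8427 N (tension)
  F[0-2] = +3380.0082 N (tension)
  F[1-2] = -4074.7589 N (compression)
  F[1-3] = -2473.4624 N (compression)
  F[2-3] = +4699.4064 N (tension)
  F[2-4] = +1151.2217 N (tension)
  F[3-4] = -5291.5357 N (compression)
  F[3-5] = -0.0000 N (tension)
  F[4-5] = +0.0000 N (tension)
  Rx@0 = -4129.2600 N
  Ry@0 = -3677.2884 N
  Ry@4 = +5164.7884 N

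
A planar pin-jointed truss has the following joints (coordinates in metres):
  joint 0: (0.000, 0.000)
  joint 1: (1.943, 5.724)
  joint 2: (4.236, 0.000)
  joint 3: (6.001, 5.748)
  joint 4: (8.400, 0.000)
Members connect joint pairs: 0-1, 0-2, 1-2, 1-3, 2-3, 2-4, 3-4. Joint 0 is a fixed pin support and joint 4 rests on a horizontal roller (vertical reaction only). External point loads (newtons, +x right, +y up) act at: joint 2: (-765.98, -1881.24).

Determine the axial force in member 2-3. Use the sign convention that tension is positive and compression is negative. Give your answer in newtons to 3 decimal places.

N=5 nodes, M=7 members, R=3 reactions → 2N=10, M+R=10
member 0 (0-1): L=6.0448, (cx,cy)=(0.3214,0.9469)
member 1 (0-2): L=4.2360, (cx,cy)=(1.0000,0.0000)
member 2 (1-2): L=6.1662, (cx,cy)=(0.3719,-0.9283)
member 3 (1-3): L=4.0581, (cx,cy)=(1.0000,0.0059)
member 4 (2-3): L=6.0129, (cx,cy)=(0.2935,0.9559)
member 5 (2-4): L=4.1640, (cx,cy)=(1.0000,0.0000)
member 6 (3-4): L=6.2285, (cx,cy)=(0.3852,-0.9228)
solve A·x = −loads:
  F[0-1] = -984.8200 N (compression)
  F[0-2] = -449.4253 N (compression)
  F[1-2] = +1000.2145 N (tension)
  F[1-3] = -688.5125 N (compression)
  F[2-3] = +996.6594 N (tension)
  F[2-4] = +395.9445 N (tension)
  F[3-4] = -1027.9934 N (compression)
  Rx@0 = +765.9800 N
  Ry@0 = +932.5575 N
  Ry@4 = +948.6825 N

996.659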